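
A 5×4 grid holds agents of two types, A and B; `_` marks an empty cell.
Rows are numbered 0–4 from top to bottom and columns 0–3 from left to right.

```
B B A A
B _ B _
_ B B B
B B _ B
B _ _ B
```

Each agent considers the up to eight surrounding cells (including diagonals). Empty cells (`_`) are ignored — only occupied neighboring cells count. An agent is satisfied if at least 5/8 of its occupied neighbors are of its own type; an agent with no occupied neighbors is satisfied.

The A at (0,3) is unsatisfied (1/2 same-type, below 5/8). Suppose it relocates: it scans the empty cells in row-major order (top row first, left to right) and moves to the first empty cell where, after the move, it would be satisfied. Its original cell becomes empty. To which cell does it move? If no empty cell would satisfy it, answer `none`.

none

Vacating (0,3). Empty cells in order:
  (1,1): 1/7 same-type → still unsatisfied.
  (1,3): 1/4 same-type → still unsatisfied.
  (2,0): 0/4 same-type → still unsatisfied.
  (3,2): 0/6 same-type → still unsatisfied.
  (4,1): 0/3 same-type → still unsatisfied.
  (4,2): 0/3 same-type → still unsatisfied.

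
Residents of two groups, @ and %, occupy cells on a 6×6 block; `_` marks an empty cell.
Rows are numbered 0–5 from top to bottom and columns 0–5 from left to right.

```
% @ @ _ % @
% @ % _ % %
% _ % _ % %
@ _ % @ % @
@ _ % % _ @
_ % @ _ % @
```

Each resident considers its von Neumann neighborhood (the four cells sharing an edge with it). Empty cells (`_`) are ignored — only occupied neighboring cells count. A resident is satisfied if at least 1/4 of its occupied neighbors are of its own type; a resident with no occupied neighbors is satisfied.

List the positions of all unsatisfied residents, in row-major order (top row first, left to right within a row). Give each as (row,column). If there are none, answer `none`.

Row 0: (0,0)% 1/2 ok · (0,1)@ 2/3 ok · (0,2)@ 1/2 ok · (0,4)% 1/2 ok · (0,5)@ 0/2 unhappy
Row 1: (1,0)% 2/3 ok · (1,1)@ 1/3 ok · (1,2)% 1/3 ok · (1,4)% 3/3 ok · (1,5)% 2/3 ok
Row 2: (2,0)% 1/2 ok · (2,2)% 2/2 ok · (2,4)% 3/3 ok · (2,5)% 2/3 ok
Row 3: (3,0)@ 1/2 ok · (3,2)% 2/3 ok · (3,3)@ 0/3 unhappy · (3,4)% 1/3 ok · (3,5)@ 1/3 ok
Row 4: (4,0)@ 1/1 ok · (4,2)% 2/3 ok · (4,3)% 1/2 ok · (4,5)@ 2/2 ok
Row 5: (5,1)% 0/1 unhappy · (5,2)@ 0/2 unhappy · (5,4)% 0/1 unhappy · (5,5)@ 1/2 ok

(0,5), (3,3), (5,1), (5,2), (5,4)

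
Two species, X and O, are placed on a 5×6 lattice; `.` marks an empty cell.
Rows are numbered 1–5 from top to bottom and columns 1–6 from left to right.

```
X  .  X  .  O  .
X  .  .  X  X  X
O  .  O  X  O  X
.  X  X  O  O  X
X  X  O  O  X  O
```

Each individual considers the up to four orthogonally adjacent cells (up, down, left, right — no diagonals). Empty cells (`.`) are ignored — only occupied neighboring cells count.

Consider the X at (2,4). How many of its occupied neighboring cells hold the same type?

Occupied neighbors of (2,4): (3,4)=X, (2,5)=X.
Same type (X): 2 of 2.

2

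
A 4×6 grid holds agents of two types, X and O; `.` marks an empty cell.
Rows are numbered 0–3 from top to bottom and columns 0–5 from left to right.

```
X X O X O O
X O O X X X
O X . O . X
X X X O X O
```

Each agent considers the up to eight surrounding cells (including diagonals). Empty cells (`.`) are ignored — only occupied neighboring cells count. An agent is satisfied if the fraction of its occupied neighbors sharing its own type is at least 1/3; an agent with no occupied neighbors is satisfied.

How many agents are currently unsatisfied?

(0,0)X 2/3 satisfied
(0,1)X 2/5 satisfied
(0,2)O 2/5 satisfied
(0,3)X 2/5 satisfied
(0,4)O 1/5 not
(0,5)O 1/3 satisfied
(1,0)X 3/5 satisfied
(1,1)O 3/7 satisfied
(1,2)O 3/7 satisfied
(1,3)X 2/6 satisfied
(1,4)X 4/7 satisfied
(1,5)X 2/4 satisfied
(2,0)O 1/5 not
(2,1)X 4/7 satisfied
(2,3)O 2/6 satisfied
(2,5)X 3/4 satisfied
(3,0)X 2/3 satisfied
(3,1)X 3/4 satisfied
(3,2)X 2/4 satisfied
(3,3)O 1/3 satisfied
(3,4)X 1/4 not
(3,5)O 0/2 not
Unsatisfied: (0,4), (2,0), (3,4), (3,5) — 4 in total.

4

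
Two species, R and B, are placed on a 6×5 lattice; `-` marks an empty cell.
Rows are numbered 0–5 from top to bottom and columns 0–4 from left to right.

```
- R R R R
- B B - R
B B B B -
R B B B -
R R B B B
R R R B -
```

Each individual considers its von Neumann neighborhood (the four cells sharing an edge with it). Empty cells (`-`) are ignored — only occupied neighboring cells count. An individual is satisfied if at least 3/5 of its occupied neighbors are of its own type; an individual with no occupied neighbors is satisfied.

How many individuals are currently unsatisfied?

8

Row 0: (0,1)R 1/2 not · (0,2)R 2/3 satisfied · (0,3)R 2/2 satisfied · (0,4)R 2/2 satisfied
Row 1: (1,1)B 2/3 satisfied · (1,2)B 2/3 satisfied · (1,4)R 1/1 satisfied
Row 2: (2,0)B 1/2 not · (2,1)B 4/4 satisfied · (2,2)B 4/4 satisfied · (2,3)B 2/2 satisfied
Row 3: (3,0)R 1/3 not · (3,1)B 2/4 not · (3,2)B 4/4 satisfied · (3,3)B 3/3 satisfied
Row 4: (4,0)R 3/3 satisfied · (4,1)R 2/4 not · (4,2)B 2/4 not · (4,3)B 4/4 satisfied · (4,4)B 1/1 satisfied
Row 5: (5,0)R 2/2 satisfied · (5,1)R 3/3 satisfied · (5,2)R 1/3 not · (5,3)B 1/2 not
Unsatisfied: (0,1), (2,0), (3,0), (3,1), (4,1), (4,2), (5,2), (5,3) — 8 in total.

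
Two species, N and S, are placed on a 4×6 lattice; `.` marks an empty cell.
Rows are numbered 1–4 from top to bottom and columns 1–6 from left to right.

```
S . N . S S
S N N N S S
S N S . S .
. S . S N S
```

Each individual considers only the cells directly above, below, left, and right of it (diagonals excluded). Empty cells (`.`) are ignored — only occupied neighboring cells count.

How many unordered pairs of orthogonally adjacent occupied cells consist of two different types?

Scan each occupied cell's neighbors to the right and below so each pair is counted once.
Row 1: S(1,1)–S(2,1)= N(1,3)–N(2,3)= S(1,5)–S(1,6)= S(1,5)–S(2,5)= S(1,6)–S(2,6)=  → 0/5 unlike.
Row 2: S(2,1)–N(2,2)≠ S(2,1)–S(3,1)= N(2,2)–N(2,3)= N(2,2)–N(3,2)= N(2,3)–N(2,4)= N(2,3)–S(3,3)≠ N(2,4)–S(2,5)≠ S(2,5)–S(2,6)= S(2,5)–S(3,5)=  → 3/9 unlike.
Row 3: S(3,1)–N(3,2)≠ N(3,2)–S(3,3)≠ N(3,2)–S(4,2)≠ S(3,5)–N(4,5)≠  → 4/4 unlike.
Row 4: S(4,4)–N(4,5)≠ N(4,5)–S(4,6)≠  → 2/2 unlike.
Total adjacent occupied pairs: 20; unlike-type pairs: 9.

9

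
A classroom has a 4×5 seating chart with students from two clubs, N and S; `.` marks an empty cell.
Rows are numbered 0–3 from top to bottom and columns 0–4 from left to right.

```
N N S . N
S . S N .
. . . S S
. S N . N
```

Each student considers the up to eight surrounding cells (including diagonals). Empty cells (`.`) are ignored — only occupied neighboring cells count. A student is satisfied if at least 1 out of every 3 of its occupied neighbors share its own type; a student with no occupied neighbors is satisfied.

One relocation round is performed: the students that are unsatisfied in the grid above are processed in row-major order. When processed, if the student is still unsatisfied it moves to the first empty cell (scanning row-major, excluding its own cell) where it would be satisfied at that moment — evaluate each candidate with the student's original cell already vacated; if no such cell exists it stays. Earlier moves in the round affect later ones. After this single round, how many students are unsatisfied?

Initially unsatisfied (in order): (0,1), (1,0), (1,3), (3,1), (3,2), (3,4).
  (0,1) → (0,3).
  (1,0) → (0,1).
  (1,3): now satisfied by earlier moves; stays.
  (3,1) → (1,0).
  (3,2) → (1,4).
  (3,4) → (2,2).
Resulting grid:
N S S N N
S . S N N
. . N S S
. . . . .
Unsatisfied now: (0,0).

1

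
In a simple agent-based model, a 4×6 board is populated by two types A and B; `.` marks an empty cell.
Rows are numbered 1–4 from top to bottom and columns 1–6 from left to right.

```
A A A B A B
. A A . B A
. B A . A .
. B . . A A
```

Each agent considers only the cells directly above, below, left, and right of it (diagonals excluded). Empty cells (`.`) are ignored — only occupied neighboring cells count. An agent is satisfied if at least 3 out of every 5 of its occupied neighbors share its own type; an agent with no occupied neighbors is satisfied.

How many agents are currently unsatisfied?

Row 1: (1,1)A 1/1 ✓ · (1,2)A 3/3 ✓ · (1,3)A 2/3 ✓ · (1,4)B 0/2 ✗ · (1,5)A 0/3 ✗ · (1,6)B 0/2 ✗
Row 2: (2,2)A 2/3 ✓ · (2,3)A 3/3 ✓ · (2,5)B 0/3 ✗ · (2,6)A 0/2 ✗
Row 3: (3,2)B 1/3 ✗ · (3,3)A 1/2 ✗ · (3,5)A 1/2 ✗
Row 4: (4,2)B 1/1 ✓ · (4,5)A 2/2 ✓ · (4,6)A 1/1 ✓
Unsatisfied: (1,4), (1,5), (1,6), (2,5), (2,6), (3,2), (3,3), (3,5) — 8 in total.

8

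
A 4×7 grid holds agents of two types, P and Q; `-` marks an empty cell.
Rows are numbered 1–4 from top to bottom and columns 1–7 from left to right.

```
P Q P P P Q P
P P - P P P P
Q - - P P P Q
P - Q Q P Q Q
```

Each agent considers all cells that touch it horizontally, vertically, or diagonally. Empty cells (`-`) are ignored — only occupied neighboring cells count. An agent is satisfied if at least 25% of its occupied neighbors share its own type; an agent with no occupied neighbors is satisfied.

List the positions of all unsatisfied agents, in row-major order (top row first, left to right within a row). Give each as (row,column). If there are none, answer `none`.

(1,2), (1,6), (3,1), (4,1)

(1,1)P 2/3 ok
(1,2)Q 0/4 unhappy
(1,3)P 3/4 ok
(1,4)P 4/4 ok
(1,5)P 4/5 ok
(1,6)Q 0/5 unhappy
(1,7)P 2/3 ok
(2,1)P 2/4 ok
(2,2)P 3/5 ok
(2,4)P 6/6 ok
(2,5)P 7/8 ok
(2,6)P 6/8 ok
(2,7)P 3/5 ok
(3,1)Q 0/3 unhappy
(3,4)P 4/6 ok
(3,5)P 6/8 ok
(3,6)P 5/8 ok
(3,7)Q 2/5 ok
(4,1)P 0/1 unhappy
(4,3)Q 1/2 ok
(4,4)Q 1/4 ok
(4,5)P 3/5 ok
(4,6)Q 2/5 ok
(4,7)Q 2/3 ok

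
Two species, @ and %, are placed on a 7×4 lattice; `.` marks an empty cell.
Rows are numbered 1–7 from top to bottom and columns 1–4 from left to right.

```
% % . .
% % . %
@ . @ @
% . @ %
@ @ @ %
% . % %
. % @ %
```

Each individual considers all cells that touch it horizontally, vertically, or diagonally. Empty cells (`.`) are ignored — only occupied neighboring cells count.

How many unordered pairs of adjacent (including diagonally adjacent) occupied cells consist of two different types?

23

Scan each occupied cell's neighbors to the right and below (and the two forward diagonals) so each pair is counted once.
From row 1: 0 unlike of 5 pairs (running 0/5).
From row 2: 5 unlike of 6 pairs (running 5/11).
From row 3: 3 unlike of 6 pairs (running 8/17).
From row 4: 5 unlike of 8 pairs (running 13/25).
From row 5: 6 unlike of 10 pairs (running 19/35).
From row 6: 2 unlike of 7 pairs (running 21/42).
From row 7: 2 unlike of 2 pairs (running 23/44).
Total adjacent occupied pairs: 44; unlike-type pairs: 23.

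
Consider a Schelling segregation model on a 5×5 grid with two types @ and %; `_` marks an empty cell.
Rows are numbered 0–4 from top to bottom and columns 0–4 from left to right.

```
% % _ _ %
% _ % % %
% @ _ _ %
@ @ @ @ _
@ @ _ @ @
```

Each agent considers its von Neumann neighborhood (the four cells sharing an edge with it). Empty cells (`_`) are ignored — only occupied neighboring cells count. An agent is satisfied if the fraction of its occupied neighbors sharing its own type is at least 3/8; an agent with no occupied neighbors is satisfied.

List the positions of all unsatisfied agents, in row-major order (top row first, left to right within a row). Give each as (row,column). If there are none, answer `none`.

Row 0: (0,0)% 2/2 satisfied · (0,1)% 1/1 satisfied · (0,4)% 1/1 satisfied
Row 1: (1,0)% 2/2 satisfied · (1,2)% 1/1 satisfied · (1,3)% 2/2 satisfied · (1,4)% 3/3 satisfied
Row 2: (2,0)% 1/3 not · (2,1)@ 1/2 satisfied · (2,4)% 1/1 satisfied
Row 3: (3,0)@ 2/3 satisfied · (3,1)@ 4/4 satisfied · (3,2)@ 2/2 satisfied · (3,3)@ 2/2 satisfied
Row 4: (4,0)@ 2/2 satisfied · (4,1)@ 2/2 satisfied · (4,3)@ 2/2 satisfied · (4,4)@ 1/1 satisfied

(2,0)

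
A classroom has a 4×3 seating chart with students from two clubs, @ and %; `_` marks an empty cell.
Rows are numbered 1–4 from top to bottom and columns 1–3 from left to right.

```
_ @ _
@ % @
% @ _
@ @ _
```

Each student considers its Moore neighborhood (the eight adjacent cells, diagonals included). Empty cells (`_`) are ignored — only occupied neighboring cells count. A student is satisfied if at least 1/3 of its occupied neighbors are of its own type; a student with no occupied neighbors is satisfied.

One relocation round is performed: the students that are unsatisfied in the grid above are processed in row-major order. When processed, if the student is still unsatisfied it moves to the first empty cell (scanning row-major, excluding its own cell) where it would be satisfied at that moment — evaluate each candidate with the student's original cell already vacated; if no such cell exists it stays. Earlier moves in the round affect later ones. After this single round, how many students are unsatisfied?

Initially unsatisfied (in order): (2,2), (3,1).
  (2,2): no empty cell satisfies it; stays.
  (3,1) → (1,1).
Resulting grid:
% @ _
@ % @
_ @ _
@ @ _
Unsatisfied now: (2,2).

1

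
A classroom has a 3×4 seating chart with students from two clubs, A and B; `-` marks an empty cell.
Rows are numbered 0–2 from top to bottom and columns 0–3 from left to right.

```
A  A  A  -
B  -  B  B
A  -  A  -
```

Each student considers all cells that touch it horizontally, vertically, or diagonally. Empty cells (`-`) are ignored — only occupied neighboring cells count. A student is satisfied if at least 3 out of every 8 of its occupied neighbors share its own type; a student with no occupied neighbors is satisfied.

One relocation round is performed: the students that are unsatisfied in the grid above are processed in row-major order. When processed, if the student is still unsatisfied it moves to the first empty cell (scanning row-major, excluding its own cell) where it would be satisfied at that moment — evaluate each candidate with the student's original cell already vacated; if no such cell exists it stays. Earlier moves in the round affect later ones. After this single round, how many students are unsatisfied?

0

Initially unsatisfied (in order): (0,2), (1,0), (1,2), (1,3), (2,0), (2,2).
  (0,2) → (1,1).
  (1,0) → (0,2).
  (1,2): now satisfied by earlier moves; stays.
  (1,3): now satisfied by earlier moves; stays.
  (2,0): now satisfied by earlier moves; stays.
  (2,2) → (1,0).
Resulting grid:
A A B -
A A B B
A - - -
All satisfied now.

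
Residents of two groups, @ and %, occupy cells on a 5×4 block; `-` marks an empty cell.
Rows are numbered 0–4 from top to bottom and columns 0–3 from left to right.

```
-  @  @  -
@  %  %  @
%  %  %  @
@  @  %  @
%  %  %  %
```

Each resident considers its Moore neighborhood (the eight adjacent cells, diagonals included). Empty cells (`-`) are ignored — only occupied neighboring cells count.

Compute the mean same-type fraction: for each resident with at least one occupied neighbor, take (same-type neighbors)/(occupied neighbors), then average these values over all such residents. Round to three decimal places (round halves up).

(0,1)@ 2/4
(0,2)@ 2/4
(1,0)@ 1/4
(1,1)% 4/7
(1,2)% 3/7
(1,3)@ 2/4
(2,0)% 2/5
(2,1)% 5/8
(2,2)% 4/8
(2,3)@ 2/5
(3,0)@ 1/5
(3,1)@ 1/8
(3,2)% 5/8
(3,3)@ 1/5
(4,0)% 1/3
(4,1)% 3/5
(4,2)% 3/5
(4,3)% 2/3
Sum over 18 residents: 2/4 + 2/4 + 1/4 + 4/7 + 3/7 + 2/4 + 2/5 + 5/8 + 4/8 + 2/5 + 1/5 + 1/8 + 5/8 + 1/5 + 1/3 + 3/5 + 3/5 + 2/3 = 321/40; mean = 321/40 ÷ 18 = 107/240 = 0.445833… → 0.446.

0.446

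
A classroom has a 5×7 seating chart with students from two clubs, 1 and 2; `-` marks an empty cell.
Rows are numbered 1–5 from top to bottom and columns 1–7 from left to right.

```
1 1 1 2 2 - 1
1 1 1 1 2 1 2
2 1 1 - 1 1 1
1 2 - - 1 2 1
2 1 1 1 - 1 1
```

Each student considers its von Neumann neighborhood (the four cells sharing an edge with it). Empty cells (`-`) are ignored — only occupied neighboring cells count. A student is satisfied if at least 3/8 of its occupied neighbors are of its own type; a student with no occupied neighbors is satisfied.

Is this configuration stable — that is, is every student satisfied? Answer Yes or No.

(1,1)1 2/2 ✓
(1,2)1 3/3 ✓
(1,3)1 2/3 ✓
(1,4)2 1/3 ✗
(1,5)2 2/2 ✓
(1,7)1 0/1 ✗
(2,1)1 2/3 ✓
(2,2)1 4/4 ✓
(2,3)1 4/4 ✓
(2,4)1 1/3 ✗
(2,5)2 1/4 ✗
(2,6)1 1/3 ✗
(2,7)2 0/3 ✗
(3,1)2 0/3 ✗
(3,2)1 2/4 ✓
(3,3)1 2/2 ✓
(3,5)1 2/3 ✓
(3,6)1 3/4 ✓
(3,7)1 2/3 ✓
(4,1)1 0/3 ✗
(4,2)2 0/3 ✗
(4,5)1 1/2 ✓
(4,6)2 0/4 ✗
(4,7)1 2/3 ✓
(5,1)2 0/2 ✗
(5,2)1 1/3 ✗
(5,3)1 2/2 ✓
(5,4)1 1/1 ✓
(5,6)1 1/2 ✓
(5,7)1 2/2 ✓
For instance (1,4) has only 1/3 same-type neighbors, below 3/8.

No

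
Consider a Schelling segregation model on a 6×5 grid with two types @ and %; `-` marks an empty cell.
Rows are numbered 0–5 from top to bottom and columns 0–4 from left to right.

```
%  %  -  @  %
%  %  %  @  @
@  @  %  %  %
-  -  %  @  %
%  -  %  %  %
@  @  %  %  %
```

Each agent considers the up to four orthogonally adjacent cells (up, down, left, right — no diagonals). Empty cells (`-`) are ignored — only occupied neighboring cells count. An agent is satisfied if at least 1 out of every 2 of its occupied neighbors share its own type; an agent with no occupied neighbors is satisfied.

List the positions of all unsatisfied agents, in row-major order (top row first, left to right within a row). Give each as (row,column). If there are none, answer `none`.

(0,0)% 2/2 satisfied
(0,1)% 2/2 satisfied
(0,3)@ 1/2 satisfied
(0,4)% 0/2 not
(1,0)% 2/3 satisfied
(1,1)% 3/4 satisfied
(1,2)% 2/3 satisfied
(1,3)@ 2/4 satisfied
(1,4)@ 1/3 not
(2,0)@ 1/2 satisfied
(2,1)@ 1/3 not
(2,2)% 3/4 satisfied
(2,3)% 2/4 satisfied
(2,4)% 2/3 satisfied
(3,2)% 2/3 satisfied
(3,3)@ 0/4 not
(3,4)% 2/3 satisfied
(4,0)% 0/1 not
(4,2)% 3/3 satisfied
(4,3)% 3/4 satisfied
(4,4)% 3/3 satisfied
(5,0)@ 1/2 satisfied
(5,1)@ 1/2 satisfied
(5,2)% 2/3 satisfied
(5,3)% 3/3 satisfied
(5,4)% 2/2 satisfied

(0,4), (1,4), (2,1), (3,3), (4,0)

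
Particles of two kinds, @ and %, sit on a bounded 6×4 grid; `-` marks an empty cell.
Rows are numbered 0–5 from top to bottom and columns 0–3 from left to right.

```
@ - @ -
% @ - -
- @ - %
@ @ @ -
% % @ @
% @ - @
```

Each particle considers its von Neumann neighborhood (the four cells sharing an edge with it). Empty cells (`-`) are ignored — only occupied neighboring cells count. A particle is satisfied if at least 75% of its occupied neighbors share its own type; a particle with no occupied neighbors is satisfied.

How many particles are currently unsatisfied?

Row 0: (0,0)@ 0/1 unhappy · (0,2)@ 0/0 ok
Row 1: (1,0)% 0/2 unhappy · (1,1)@ 1/2 unhappy
Row 2: (2,1)@ 2/2 ok · (2,3)% 0/0 ok
Row 3: (3,0)@ 1/2 unhappy · (3,1)@ 3/4 ok · (3,2)@ 2/2 ok
Row 4: (4,0)% 2/3 unhappy · (4,1)% 1/4 unhappy · (4,2)@ 2/3 unhappy · (4,3)@ 2/2 ok
Row 5: (5,0)% 1/2 unhappy · (5,1)@ 0/2 unhappy · (5,3)@ 1/1 ok
Unsatisfied: (0,0), (1,0), (1,1), (3,0), (4,0), (4,1), (4,2), (5,0), (5,1) — 9 in total.

9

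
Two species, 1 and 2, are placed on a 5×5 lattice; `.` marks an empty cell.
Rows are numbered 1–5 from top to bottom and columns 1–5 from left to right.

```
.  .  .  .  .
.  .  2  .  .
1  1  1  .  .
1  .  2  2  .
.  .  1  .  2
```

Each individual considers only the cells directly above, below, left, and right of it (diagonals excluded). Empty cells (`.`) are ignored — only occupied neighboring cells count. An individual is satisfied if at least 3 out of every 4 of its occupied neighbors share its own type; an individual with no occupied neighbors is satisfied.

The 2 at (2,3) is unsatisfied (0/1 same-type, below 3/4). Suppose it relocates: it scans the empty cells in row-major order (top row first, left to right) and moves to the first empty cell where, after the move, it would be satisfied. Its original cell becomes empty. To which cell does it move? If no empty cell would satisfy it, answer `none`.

Vacating (2,3). Empty cells in order:
  (1,1): 0/0 same-type → satisfied — stop here.

(1,1)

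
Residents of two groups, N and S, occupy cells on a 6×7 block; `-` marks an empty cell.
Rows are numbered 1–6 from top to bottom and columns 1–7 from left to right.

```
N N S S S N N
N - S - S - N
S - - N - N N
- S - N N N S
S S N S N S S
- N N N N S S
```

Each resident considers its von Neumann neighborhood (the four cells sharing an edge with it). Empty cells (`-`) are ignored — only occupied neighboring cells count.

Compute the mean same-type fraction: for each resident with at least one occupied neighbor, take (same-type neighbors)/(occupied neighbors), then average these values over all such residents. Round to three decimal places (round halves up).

Row 1: (1,1)N 2/2 · (1,2)N 1/2 · (1,3)S 2/3 · (1,4)S 2/2 · (1,5)S 2/3 · (1,6)N 1/2 · (1,7)N 2/2
Row 2: (2,1)N 1/2 · (2,3)S 1/1 · (2,5)S 1/1 · (2,7)N 2/2
Row 3: (3,1)S 0/1 · (3,4)N 1/1 · (3,6)N 2/2 · (3,7)N 2/3
Row 4: (4,2)S 1/1 · (4,4)N 2/3 · (4,5)N 3/3 · (4,6)N 2/4 · (4,7)S 1/3
Row 5: (5,1)S 1/1 · (5,2)S 2/4 · (5,3)N 1/3 · (5,4)S 0/4 · (5,5)N 2/4 · (5,6)S 2/4 · (5,7)S 3/3
Row 6: (6,2)N 1/2 · (6,3)N 3/3 · (6,4)N 2/3 · (6,5)N 2/3 · (6,6)S 2/3 · (6,7)S 2/2
Sum over 33 residents: 2/2 + 1/2 + 2/3 + 2/2 + 2/3 + 1/2 + 2/2 + 1/2 + 1/1 + 1/1 + 2/2 + 0/1 + 1/1 + 2/2 + 2/3 + 1/1 + 2/3 + 3/3 + 2/4 + 1/3 + 1/1 + 2/4 + 1/3 + 0/4 + 2/4 + 2/4 + 3/3 + 1/2 + 3/3 + 2/3 + 2/3 + 2/3 + 2/2 = 70/3; mean = 70/3 ÷ 33 = 70/99 = 0.707070… → 0.707.

0.707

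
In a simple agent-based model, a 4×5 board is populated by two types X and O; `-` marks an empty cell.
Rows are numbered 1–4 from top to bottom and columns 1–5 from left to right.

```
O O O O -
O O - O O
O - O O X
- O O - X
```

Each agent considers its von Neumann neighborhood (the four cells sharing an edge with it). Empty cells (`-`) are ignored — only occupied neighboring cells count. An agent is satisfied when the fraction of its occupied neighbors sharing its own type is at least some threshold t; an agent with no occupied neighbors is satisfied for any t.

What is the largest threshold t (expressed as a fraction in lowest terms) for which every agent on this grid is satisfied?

(1,1)O 2/2
(1,2)O 3/3
(1,3)O 2/2
(1,4)O 2/2
(2,1)O 3/3
(2,2)O 2/2
(2,4)O 3/3
(2,5)O 1/2
(3,1)O 1/1
(3,3)O 2/2
(3,4)O 2/3
(3,5)X 1/3
(4,2)O 1/1
(4,3)O 2/2
(4,5)X 1/1
The smallest same-type fraction is 1/3 at (3,5), which reduces to 1/3. Any threshold above that leaves this agent unsatisfied.

1/3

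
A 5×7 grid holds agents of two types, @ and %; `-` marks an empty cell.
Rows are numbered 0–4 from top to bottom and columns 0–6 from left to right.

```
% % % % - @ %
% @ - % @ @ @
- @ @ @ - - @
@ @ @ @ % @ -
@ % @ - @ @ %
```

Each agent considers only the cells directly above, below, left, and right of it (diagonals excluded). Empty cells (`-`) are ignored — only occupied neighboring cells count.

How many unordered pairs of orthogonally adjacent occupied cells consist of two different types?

13

Scan each occupied cell's neighbors to the right and below so each pair is counted once.
From row 0: 3 unlike of 9 pairs (running 3/9).
From row 1: 3 unlike of 7 pairs (running 6/16).
From row 2: 0 unlike of 5 pairs (running 6/21).
From row 3: 4 unlike of 10 pairs (running 10/31).
From row 4: 3 unlike of 4 pairs (running 13/35).
Total adjacent occupied pairs: 35; unlike-type pairs: 13.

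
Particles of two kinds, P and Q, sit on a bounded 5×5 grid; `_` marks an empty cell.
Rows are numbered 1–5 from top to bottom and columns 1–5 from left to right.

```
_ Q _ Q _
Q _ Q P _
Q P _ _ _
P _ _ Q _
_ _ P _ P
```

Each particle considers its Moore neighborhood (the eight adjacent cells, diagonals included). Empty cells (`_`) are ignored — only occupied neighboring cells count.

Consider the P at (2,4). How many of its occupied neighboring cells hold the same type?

0

Occupied neighbors of (2,4): (1,4)=Q, (2,3)=Q.
Same type (P): 0 of 2.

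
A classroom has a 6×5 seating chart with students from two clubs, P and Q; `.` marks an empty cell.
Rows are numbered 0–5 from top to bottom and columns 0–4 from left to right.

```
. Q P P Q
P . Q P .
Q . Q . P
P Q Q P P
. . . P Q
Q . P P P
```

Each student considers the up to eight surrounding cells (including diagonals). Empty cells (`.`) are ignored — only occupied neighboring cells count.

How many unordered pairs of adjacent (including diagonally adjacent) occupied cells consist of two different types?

19

Scan each occupied cell's neighbors to the right and below (and the two forward diagonals) so each pair is counted once.
Row 0: Q(0,1)–P(0,2)≠ Q(0,1)–Q(1,2)= Q(0,1)–P(1,0)≠ P(0,2)–P(0,3)= P(0,2)–Q(1,2)≠ P(0,2)–P(1,3)= P(0,3)–Q(0,4)≠ P(0,3)–P(1,3)= P(0,3)–Q(1,2)≠ Q(0,4)–P(1,3)≠  → 6/10 unlike.
Row 1: P(1,0)–Q(2,0)≠ Q(1,2)–P(1,3)≠ Q(1,2)–Q(2,2)= P(1,3)–P(2,4)= P(1,3)–Q(2,2)≠  → 3/5 unlike.
Row 2: Q(2,0)–P(3,0)≠ Q(2,0)–Q(3,1)= Q(2,2)–Q(3,2)= Q(2,2)–P(3,3)≠ Q(2,2)–Q(3,1)= P(2,4)–P(3,4)= P(2,4)–P(3,3)=  → 2/7 unlike.
Row 3: P(3,0)–Q(3,1)≠ Q(3,1)–Q(3,2)= Q(3,2)–P(3,3)≠ Q(3,2)–P(4,3)≠ P(3,3)–P(3,4)= P(3,3)–P(4,3)= P(3,3)–Q(4,4)≠ P(3,4)–Q(4,4)≠ P(3,4)–P(4,3)=  → 5/9 unlike.
Row 4: P(4,3)–Q(4,4)≠ P(4,3)–P(5,3)= P(4,3)–P(5,4)= P(4,3)–P(5,2)= Q(4,4)–P(5,4)≠ Q(4,4)–P(5,3)≠  → 3/6 unlike.
Row 5: P(5,2)–P(5,3)= P(5,3)–P(5,4)=  → 0/2 unlike.
Total adjacent occupied pairs: 39; unlike-type pairs: 19.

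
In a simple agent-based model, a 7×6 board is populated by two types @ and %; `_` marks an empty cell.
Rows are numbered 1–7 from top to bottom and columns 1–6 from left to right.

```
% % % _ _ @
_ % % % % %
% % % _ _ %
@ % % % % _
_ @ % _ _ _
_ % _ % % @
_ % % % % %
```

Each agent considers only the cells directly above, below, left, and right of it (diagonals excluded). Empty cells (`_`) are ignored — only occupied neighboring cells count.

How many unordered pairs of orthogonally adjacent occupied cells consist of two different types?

Scan each occupied cell's neighbors to the right and below so each pair is counted once.
Row 1: %(1,1)–%(1,2)= %(1,2)–%(1,3)= %(1,2)–%(2,2)= %(1,3)–%(2,3)= @(1,6)–%(2,6)≠  → 1/5 unlike.
Row 2: %(2,2)–%(2,3)= %(2,2)–%(3,2)= %(2,3)–%(2,4)= %(2,3)–%(3,3)= %(2,4)–%(2,5)= %(2,5)–%(2,6)= %(2,6)–%(3,6)=  → 0/7 unlike.
Row 3: %(3,1)–%(3,2)= %(3,1)–@(4,1)≠ %(3,2)–%(3,3)= %(3,2)–%(4,2)= %(3,3)–%(4,3)=  → 1/5 unlike.
Row 4: @(4,1)–%(4,2)≠ %(4,2)–%(4,3)= %(4,2)–@(5,2)≠ %(4,3)–%(4,4)= %(4,3)–%(5,3)= %(4,4)–%(4,5)=  → 2/6 unlike.
Row 5: @(5,2)–%(5,3)≠ @(5,2)–%(6,2)≠  → 2/2 unlike.
Row 6: %(6,2)–%(7,2)= %(6,4)–%(6,5)= %(6,4)–%(7,4)= %(6,5)–@(6,6)≠ %(6,5)–%(7,5)= @(6,6)–%(7,6)≠  → 2/6 unlike.
Row 7: %(7,2)–%(7,3)= %(7,3)–%(7,4)= %(7,4)–%(7,5)= %(7,5)–%(7,6)=  → 0/4 unlike.
Total adjacent occupied pairs: 35; unlike-type pairs: 8.

8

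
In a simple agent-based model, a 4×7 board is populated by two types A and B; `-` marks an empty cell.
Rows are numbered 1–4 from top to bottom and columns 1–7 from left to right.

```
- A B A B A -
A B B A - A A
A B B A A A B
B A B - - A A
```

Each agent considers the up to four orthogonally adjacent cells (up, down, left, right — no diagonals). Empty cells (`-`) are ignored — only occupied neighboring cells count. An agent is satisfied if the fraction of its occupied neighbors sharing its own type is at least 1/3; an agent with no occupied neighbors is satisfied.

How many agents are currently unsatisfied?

Row 1: (1,2)A 0/2 not · (1,3)B 1/3 satisfied · (1,4)A 1/3 satisfied · (1,5)B 0/2 not · (1,6)A 1/2 satisfied
Row 2: (2,1)A 1/2 satisfied · (2,2)B 2/4 satisfied · (2,3)B 3/4 satisfied · (2,4)A 2/3 satisfied · (2,6)A 3/3 satisfied · (2,7)A 1/2 satisfied
Row 3: (3,1)A 1/3 satisfied · (3,2)B 2/4 satisfied · (3,3)B 3/4 satisfied · (3,4)A 2/3 satisfied · (3,5)A 2/2 satisfied · (3,6)A 3/4 satisfied · (3,7)B 0/3 not
Row 4: (4,1)B 0/2 not · (4,2)A 0/3 not · (4,3)B 1/2 satisfied · (4,6)A 2/2 satisfied · (4,7)A 1/2 satisfied
Unsatisfied: (1,2), (1,5), (3,7), (4,1), (4,2) — 5 in total.

5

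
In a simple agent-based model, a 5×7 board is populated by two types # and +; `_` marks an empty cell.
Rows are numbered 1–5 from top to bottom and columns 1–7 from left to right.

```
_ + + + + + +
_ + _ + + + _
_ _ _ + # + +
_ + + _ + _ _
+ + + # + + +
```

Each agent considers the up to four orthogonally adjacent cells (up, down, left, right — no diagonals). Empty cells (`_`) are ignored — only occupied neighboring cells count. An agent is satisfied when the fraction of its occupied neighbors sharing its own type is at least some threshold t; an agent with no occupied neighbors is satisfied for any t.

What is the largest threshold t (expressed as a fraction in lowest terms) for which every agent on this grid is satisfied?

Row 1: (1,2)+ 2/2 · (1,3)+ 2/2 · (1,4)+ 3/3 · (1,5)+ 3/3 · (1,6)+ 3/3 · (1,7)+ 1/1
Row 2: (2,2)+ 1/1 · (2,4)+ 3/3 · (2,5)+ 3/4 · (2,6)+ 3/3
Row 3: (3,4)+ 1/2 · (3,5)# 0/4 · (3,6)+ 2/3 · (3,7)+ 1/1
Row 4: (4,2)+ 2/2 · (4,3)+ 2/2 · (4,5)+ 1/2
Row 5: (5,1)+ 1/1 · (5,2)+ 3/3 · (5,3)+ 2/3 · (5,4)# 0/2 · (5,5)+ 2/3 · (5,6)+ 2/2 · (5,7)+ 1/1
The smallest same-type fraction is 0/4 at (3,5), which reduces to 0/1. Any threshold above that leaves this agent unsatisfied.

0/1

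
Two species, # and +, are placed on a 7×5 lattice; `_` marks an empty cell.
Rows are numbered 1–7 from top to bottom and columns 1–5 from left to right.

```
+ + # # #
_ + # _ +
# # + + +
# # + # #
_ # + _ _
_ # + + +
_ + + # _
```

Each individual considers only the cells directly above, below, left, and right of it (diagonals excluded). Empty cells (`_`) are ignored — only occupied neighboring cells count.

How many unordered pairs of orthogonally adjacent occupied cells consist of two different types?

Scan each occupied cell's neighbors to the right and below so each pair is counted once.
Row 1: +(1,1)–+(1,2)= +(1,2)–#(1,3)≠ +(1,2)–+(2,2)= #(1,3)–#(1,4)= #(1,3)–#(2,3)= #(1,4)–#(1,5)= #(1,5)–+(2,5)≠  → 2/7 unlike.
Row 2: +(2,2)–#(2,3)≠ +(2,2)–#(3,2)≠ #(2,3)–+(3,3)≠ +(2,5)–+(3,5)=  → 3/4 unlike.
Row 3: #(3,1)–#(3,2)= #(3,1)–#(4,1)= #(3,2)–+(3,3)≠ #(3,2)–#(4,2)= +(3,3)–+(3,4)= +(3,3)–+(4,3)= +(3,4)–+(3,5)= +(3,4)–#(4,4)≠ +(3,5)–#(4,5)≠  → 3/9 unlike.
Row 4: #(4,1)–#(4,2)= #(4,2)–+(4,3)≠ #(4,2)–#(5,2)= +(4,3)–#(4,4)≠ +(4,3)–+(5,3)= #(4,4)–#(4,5)=  → 2/6 unlike.
Row 5: #(5,2)–+(5,3)≠ #(5,2)–#(6,2)= +(5,3)–+(6,3)=  → 1/3 unlike.
Row 6: #(6,2)–+(6,3)≠ #(6,2)–+(7,2)≠ +(6,3)–+(6,4)= +(6,3)–+(7,3)= +(6,4)–+(6,5)= +(6,4)–#(7,4)≠  → 3/6 unlike.
Row 7: +(7,2)–+(7,3)= +(7,3)–#(7,4)≠  → 1/2 unlike.
Total adjacent occupied pairs: 37; unlike-type pairs: 15.

15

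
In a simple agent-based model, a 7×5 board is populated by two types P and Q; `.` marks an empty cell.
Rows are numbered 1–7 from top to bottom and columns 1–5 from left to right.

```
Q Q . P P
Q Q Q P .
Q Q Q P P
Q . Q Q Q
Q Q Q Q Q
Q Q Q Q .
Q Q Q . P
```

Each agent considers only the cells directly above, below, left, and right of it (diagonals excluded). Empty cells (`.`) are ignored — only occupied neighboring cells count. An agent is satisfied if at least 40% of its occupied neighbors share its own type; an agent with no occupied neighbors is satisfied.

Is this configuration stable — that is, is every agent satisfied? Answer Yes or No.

Yes

(1,1)Q 2/2 ok
(1,2)Q 2/2 ok
(1,4)P 2/2 ok
(1,5)P 1/1 ok
(2,1)Q 3/3 ok
(2,2)Q 4/4 ok
(2,3)Q 2/3 ok
(2,4)P 2/3 ok
(3,1)Q 3/3 ok
(3,2)Q 3/3 ok
(3,3)Q 3/4 ok
(3,4)P 2/4 ok
(3,5)P 1/2 ok
(4,1)Q 2/2 ok
(4,3)Q 3/3 ok
(4,4)Q 3/4 ok
(4,5)Q 2/3 ok
(5,1)Q 3/3 ok
(5,2)Q 3/3 ok
(5,3)Q 4/4 ok
(5,4)Q 4/4 ok
(5,5)Q 2/2 ok
(6,1)Q 3/3 ok
(6,2)Q 4/4 ok
(6,3)Q 4/4 ok
(6,4)Q 2/2 ok
(7,1)Q 2/2 ok
(7,2)Q 3/3 ok
(7,3)Q 2/2 ok
(7,5)P 0/0 ok
All meet the threshold, so the configuration is stable.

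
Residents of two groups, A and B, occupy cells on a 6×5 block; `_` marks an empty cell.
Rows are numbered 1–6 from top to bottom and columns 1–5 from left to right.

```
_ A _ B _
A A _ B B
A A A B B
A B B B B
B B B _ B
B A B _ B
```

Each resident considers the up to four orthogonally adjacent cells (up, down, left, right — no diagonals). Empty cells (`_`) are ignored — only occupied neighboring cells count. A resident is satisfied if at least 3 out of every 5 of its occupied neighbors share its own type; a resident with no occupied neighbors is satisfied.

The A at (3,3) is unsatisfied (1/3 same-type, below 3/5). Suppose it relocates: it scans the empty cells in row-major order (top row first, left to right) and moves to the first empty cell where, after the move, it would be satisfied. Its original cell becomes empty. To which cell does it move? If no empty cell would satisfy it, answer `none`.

(1,1)

Vacating (3,3). Empty cells in order:
  (1,1): 2/2 same-type → satisfied — stop here.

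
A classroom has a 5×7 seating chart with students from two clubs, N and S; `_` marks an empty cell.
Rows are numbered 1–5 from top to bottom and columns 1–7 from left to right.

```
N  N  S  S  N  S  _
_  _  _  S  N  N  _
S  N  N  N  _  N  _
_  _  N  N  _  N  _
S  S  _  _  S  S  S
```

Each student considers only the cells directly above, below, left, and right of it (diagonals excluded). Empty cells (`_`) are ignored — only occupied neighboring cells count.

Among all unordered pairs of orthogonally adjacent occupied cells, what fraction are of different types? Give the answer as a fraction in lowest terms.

8/23

Scan each occupied cell's neighbors to the right and below so each pair is counted once.
From row 1: 4 unlike of 8 pairs (running 4/8).
From row 2: 2 unlike of 4 pairs (running 6/12).
From row 3: 1 unlike of 6 pairs (running 7/18).
From row 4: 1 unlike of 2 pairs (running 8/20).
From row 5: 0 unlike of 3 pairs (running 8/23).
Total adjacent occupied pairs: 23; unlike-type pairs: 8.
8/23 is already in lowest terms.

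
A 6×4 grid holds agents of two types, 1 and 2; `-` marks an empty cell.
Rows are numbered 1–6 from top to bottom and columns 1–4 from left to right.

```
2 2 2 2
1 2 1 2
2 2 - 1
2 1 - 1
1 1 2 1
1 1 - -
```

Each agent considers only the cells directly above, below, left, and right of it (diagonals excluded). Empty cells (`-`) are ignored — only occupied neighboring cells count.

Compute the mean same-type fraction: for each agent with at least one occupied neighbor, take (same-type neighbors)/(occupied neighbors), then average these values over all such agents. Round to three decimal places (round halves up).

0.571

(1,1)2 1/2
(1,2)2 3/3
(1,3)2 2/3
(1,4)2 2/2
(2,1)1 0/3
(2,2)2 2/4
(2,3)1 0/3
(2,4)2 1/3
(3,1)2 2/3
(3,2)2 2/3
(3,4)1 1/2
(4,1)2 1/3
(4,2)1 1/3
(4,4)1 2/2
(5,1)1 2/3
(5,2)1 3/4
(5,3)2 0/2
(5,4)1 1/2
(6,1)1 2/2
(6,2)1 2/2
Sum over 20 agents: 1/2 + 3/3 + 2/3 + 2/2 + 0/3 + 2/4 + 0/3 + 1/3 + 2/3 + 2/3 + 1/2 + 1/3 + 1/3 + 2/2 + 2/3 + 3/4 + 0/2 + 1/2 + 2/2 + 2/2 = 137/12; mean = 137/12 ÷ 20 = 137/240 = 0.570833… → 0.571.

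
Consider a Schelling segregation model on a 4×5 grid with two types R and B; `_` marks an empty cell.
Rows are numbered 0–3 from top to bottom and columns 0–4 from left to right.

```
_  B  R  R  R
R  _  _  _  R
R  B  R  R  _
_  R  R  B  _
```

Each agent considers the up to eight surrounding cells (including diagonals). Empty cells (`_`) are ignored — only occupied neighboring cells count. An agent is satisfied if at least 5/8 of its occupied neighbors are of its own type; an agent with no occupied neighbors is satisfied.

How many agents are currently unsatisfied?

(0,1)B 0/2 ✗
(0,2)R 1/2 ✗
(0,3)R 3/3 ✓
(0,4)R 2/2 ✓
(1,0)R 1/3 ✗
(1,4)R 3/3 ✓
(2,0)R 2/3 ✓
(2,1)B 0/5 ✗
(2,2)R 3/5 ✗
(2,3)R 3/4 ✓
(3,1)R 3/4 ✓
(3,2)R 3/5 ✗
(3,3)B 0/3 ✗
Unsatisfied: (0,1), (0,2), (1,0), (2,1), (2,2), (3,2), (3,3) — 7 in total.

7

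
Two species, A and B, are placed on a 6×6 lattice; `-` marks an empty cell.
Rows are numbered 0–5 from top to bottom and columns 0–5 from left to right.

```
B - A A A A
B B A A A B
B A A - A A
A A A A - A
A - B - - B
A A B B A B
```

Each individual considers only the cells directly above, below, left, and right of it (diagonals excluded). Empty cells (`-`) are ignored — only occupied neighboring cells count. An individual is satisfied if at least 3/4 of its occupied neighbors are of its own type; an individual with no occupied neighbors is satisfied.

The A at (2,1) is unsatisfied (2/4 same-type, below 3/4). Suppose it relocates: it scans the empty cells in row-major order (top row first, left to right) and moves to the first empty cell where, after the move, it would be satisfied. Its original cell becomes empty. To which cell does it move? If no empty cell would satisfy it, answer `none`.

Vacating (2,1). Empty cells in order:
  (0,1): 1/3 same-type → still unsatisfied.
  (2,3): 4/4 same-type → satisfied — stop here.

(2,3)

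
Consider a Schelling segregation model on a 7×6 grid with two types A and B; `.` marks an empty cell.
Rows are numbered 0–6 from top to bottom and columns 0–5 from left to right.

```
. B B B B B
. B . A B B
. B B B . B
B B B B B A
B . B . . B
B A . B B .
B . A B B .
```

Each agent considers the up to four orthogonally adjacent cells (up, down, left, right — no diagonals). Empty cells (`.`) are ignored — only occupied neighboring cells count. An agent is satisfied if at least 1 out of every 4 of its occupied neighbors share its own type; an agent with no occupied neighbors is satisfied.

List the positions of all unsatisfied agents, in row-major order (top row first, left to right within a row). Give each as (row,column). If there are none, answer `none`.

Row 0: (0,1)B 2/2 satisfied · (0,2)B 2/2 satisfied · (0,3)B 2/3 satisfied · (0,4)B 3/3 satisfied · (0,5)B 2/2 satisfied
Row 1: (1,1)B 2/2 satisfied · (1,3)A 0/3 not · (1,4)B 2/3 satisfied · (1,5)B 3/3 satisfied
Row 2: (2,1)B 3/3 satisfied · (2,2)B 3/3 satisfied · (2,3)B 2/3 satisfied · (2,5)B 1/2 satisfied
Row 3: (3,0)B 2/2 satisfied · (3,1)B 3/3 satisfied · (3,2)B 4/4 satisfied · (3,3)B 3/3 satisfied · (3,4)B 1/2 satisfied · (3,5)A 0/3 not
Row 4: (4,0)B 2/2 satisfied · (4,2)B 1/1 satisfied · (4,5)B 0/1 not
Row 5: (5,0)B 2/3 satisfied · (5,1)A 0/1 not · (5,3)B 2/2 satisfied · (5,4)B 2/2 satisfied
Row 6: (6,0)B 1/1 satisfied · (6,2)A 0/1 not · (6,3)B 2/3 satisfied · (6,4)B 2/2 satisfied

(1,3), (3,5), (4,5), (5,1), (6,2)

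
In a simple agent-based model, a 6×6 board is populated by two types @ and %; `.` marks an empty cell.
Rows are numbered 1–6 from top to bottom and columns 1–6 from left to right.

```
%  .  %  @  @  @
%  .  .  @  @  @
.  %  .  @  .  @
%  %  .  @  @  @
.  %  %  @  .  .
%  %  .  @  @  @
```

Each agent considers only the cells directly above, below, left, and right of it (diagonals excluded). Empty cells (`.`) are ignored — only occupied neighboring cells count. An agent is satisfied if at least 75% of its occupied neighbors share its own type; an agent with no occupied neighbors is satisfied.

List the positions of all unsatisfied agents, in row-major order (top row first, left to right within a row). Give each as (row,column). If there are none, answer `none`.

(1,1)% 1/1 satisfied
(1,3)% 0/1 not
(1,4)@ 2/3 not
(1,5)@ 3/3 satisfied
(1,6)@ 2/2 satisfied
(2,1)% 1/1 satisfied
(2,4)@ 3/3 satisfied
(2,5)@ 3/3 satisfied
(2,6)@ 3/3 satisfied
(3,2)% 1/1 satisfied
(3,4)@ 2/2 satisfied
(3,6)@ 2/2 satisfied
(4,1)% 1/1 satisfied
(4,2)% 3/3 satisfied
(4,4)@ 3/3 satisfied
(4,5)@ 2/2 satisfied
(4,6)@ 2/2 satisfied
(5,2)% 3/3 satisfied
(5,3)% 1/2 not
(5,4)@ 2/3 not
(6,1)% 1/1 satisfied
(6,2)% 2/2 satisfied
(6,4)@ 2/2 satisfied
(6,5)@ 2/2 satisfied
(6,6)@ 1/1 satisfied

(1,3), (1,4), (5,3), (5,4)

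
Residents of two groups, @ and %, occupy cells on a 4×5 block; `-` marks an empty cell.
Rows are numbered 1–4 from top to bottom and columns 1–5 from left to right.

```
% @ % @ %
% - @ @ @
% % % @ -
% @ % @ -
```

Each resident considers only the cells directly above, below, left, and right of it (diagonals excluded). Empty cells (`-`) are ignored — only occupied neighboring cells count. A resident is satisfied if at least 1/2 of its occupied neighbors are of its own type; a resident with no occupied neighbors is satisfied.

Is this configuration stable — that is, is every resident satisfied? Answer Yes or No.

(1,1)% 1/2 ✓
(1,2)@ 0/2 ✗
(1,3)% 0/3 ✗
(1,4)@ 1/3 ✗
(1,5)% 0/2 ✗
(2,1)% 2/2 ✓
(2,3)@ 1/3 ✗
(2,4)@ 4/4 ✓
(2,5)@ 1/2 ✓
(3,1)% 3/3 ✓
(3,2)% 2/3 ✓
(3,3)% 2/4 ✓
(3,4)@ 2/3 ✓
(4,1)% 1/2 ✓
(4,2)@ 0/3 ✗
(4,3)% 1/3 ✗
(4,4)@ 1/2 ✓
For instance (1,2) has only 0/2 same-type neighbors, below 1/2.

No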